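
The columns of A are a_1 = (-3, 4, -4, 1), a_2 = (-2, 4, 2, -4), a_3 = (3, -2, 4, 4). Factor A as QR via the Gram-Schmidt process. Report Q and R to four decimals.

a_1 = (-3, 4, -4, 1); ‖a_1‖ = 6.4807, so e_1 = (-0.4629, 0.6172, -0.6172, 0.1543).
e_1·a_2 = (-0.4629)·(-2) + 0.6172·4 + (-0.6172)·2 + 0.1543·(-4) = 1.5430.
u_2 = a_2 − 1.5430·e_1 = (-1.2857, 3.0476, 2.9524, -4.2381).
‖u_2‖ = 6.1334, so e_2 = (-0.2096, 0.4969, 0.4814, -0.6910).
e_1·a_3 = (-0.4629)·3 + 0.6172·(-2) + (-0.6172)·4 + 0.1543·4 = -4.4748; e_2·a_3 = (-0.2096)·3 + 0.4969·(-2) + 0.4814·4 + (-0.6910)·4 = -2.4611.
u_3 = a_3 + 4.4748·e_1 + 2.4611·e_2 = (0.4127, 1.9848, 2.4228, 2.9899).
‖u_3‖ = 4.3496, so e_3 = (0.0949, 0.4563, 0.5570, 0.6874).

Q = [[-0.4629, -0.2096, 0.0949], [0.6172, 0.4969, 0.4563], [-0.6172, 0.4814, 0.5570], [0.1543, -0.6910, 0.6874]], R = [[6.4807, 1.5430, -4.4748], [0.0000, 6.1334, -2.4611], [0.0000, 0.0000, 4.3496]]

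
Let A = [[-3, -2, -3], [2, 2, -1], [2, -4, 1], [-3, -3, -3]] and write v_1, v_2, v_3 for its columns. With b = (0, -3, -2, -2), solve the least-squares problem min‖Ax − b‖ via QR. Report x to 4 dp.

x = (-1.1342, 0.2811, 1.2443)

e_1 = v_1/‖v_1‖ = (-3, 2, 2, -3)/5.0990 = (-0.5883, 0.3922, 0.3922, -0.5883).
r_{12} = e_1·v_2 = 2.1573.
u_2 = v_2 − 2.1573·e_1 = (-0.7308, 1.1538, -4.8462, -1.7308).
‖u_2‖ = 5.3241, so e_2 = (-0.1373, 0.2167, -0.9102, -0.3251).
r_{13} = e_1·v_3 = 3.5301; r_{23} = e_2·v_3 = 0.2601.
u_3 = v_3 − 3.5301·e_1 − 0.2601·e_2 = (-0.8874, -2.4410, -0.1479, -0.8385).
‖u_3‖ = 2.7333, so e_3 = (-0.3247, -0.8931, -0.0541, -0.3068).
Qᵀb = (-0.7845, 1.8205, 3.4010).
Back-substitute: x_3 = 3.4010/2.7333 = 1.2443.
x_2 = (1.8205 − 0.2601·1.2443)/5.3241 = 0.2811.
x_1 = (-0.7845 − 2.1573·0.2811 − 3.5301·1.2443)/5.0990 = -1.1342.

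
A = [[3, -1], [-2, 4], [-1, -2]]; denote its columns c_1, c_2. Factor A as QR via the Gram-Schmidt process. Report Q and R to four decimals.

Q = [[0.8018, 0.2381], [-0.5345, 0.6959], [-0.2673, -0.6776]], R = [[3.7417, -2.4054], [0.0000, 3.9005]]

c_1 = (3, -2, -1); ‖c_1‖ = 3.7417, so e_1 = (0.8018, -0.5345, -0.2673).
e_1·c_2 = 0.8018·(-1) + (-0.5345)·4 + (-0.2673)·(-2) = -2.4054.
u_2 = c_2 + 2.4054·e_1 = (0.9286, 2.7143, -2.6429).
‖u_2‖ = 3.9005, so e_2 = (0.2381, 0.6959, -0.6776).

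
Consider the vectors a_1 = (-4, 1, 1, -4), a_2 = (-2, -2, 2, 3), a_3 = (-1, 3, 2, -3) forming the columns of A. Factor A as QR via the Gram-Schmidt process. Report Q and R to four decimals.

a_1 = (-4, 1, 1, -4); ‖a_1‖ = 5.8310, so q_1 = (-0.6860, 0.1715, 0.1715, -0.6860).
q_1·a_2 = (-0.6860)·(-2) + 0.1715·(-2) + 0.1715·2 + (-0.6860)·3 = -0.6860.
u_2 = a_2 + 0.6860·q_1 = (-2.4706, -1.8824, 2.1176, 2.5294).
‖u_2‖ = 4.5309, so q_2 = (-0.5453, -0.4154, 0.4674, 0.5583).
q_1·a_3 = (-0.6860)·(-1) + 0.1715·3 + 0.1715·2 + (-0.6860)·(-3) = 3.6015; q_2·a_3 = (-0.5453)·(-1) + (-0.4154)·3 + 0.4674·2 + 0.5583·(-3) = -1.4411.
u_3 = a_3 − 3.6015·q_1 + 1.4411·q_2 = (0.6848, 1.7837, 2.0559, 0.2751).
‖u_3‖ = 2.8201, so q_3 = (0.2428, 0.6325, 0.7290, 0.0975).

Q = [[-0.6860, -0.5453, 0.2428], [0.1715, -0.4154, 0.6325], [0.1715, 0.4674, 0.7290], [-0.6860, 0.5583, 0.0975]], R = [[5.8310, -0.6860, 3.6015], [0.0000, 4.5309, -1.4411], [0.0000, 0.0000, 2.8201]]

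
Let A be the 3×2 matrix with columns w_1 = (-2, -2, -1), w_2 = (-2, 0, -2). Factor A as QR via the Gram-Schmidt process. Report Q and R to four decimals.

e_1 = w_1/‖w_1‖ = (-2, -2, -1)/3.0000 = (-0.6667, -0.6667, -0.3333).
r_{12} = e_1·w_2 = 2.0000.
u_2 = w_2 − 2.0000·e_1 = (-0.6667, 1.3333, -1.3333).
‖u_2‖ = 2.0000, so e_2 = (-0.3333, 0.6667, -0.6667).

Q = [[-0.6667, -0.3333], [-0.6667, 0.6667], [-0.3333, -0.6667]], R = [[3.0000, 2.0000], [0.0000, 2.0000]]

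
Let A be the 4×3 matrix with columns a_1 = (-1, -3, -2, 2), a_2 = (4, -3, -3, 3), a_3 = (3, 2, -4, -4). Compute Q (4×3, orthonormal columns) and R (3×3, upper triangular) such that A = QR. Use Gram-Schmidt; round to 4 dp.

Q = [[-0.2357, 0.9525, -0.0281], [-0.7071, -0.0321, 0.1031], [-0.4714, -0.2141, -0.7698], [0.4714, 0.2141, -0.6292]], R = [[4.2426, 4.0069, -2.1213], [0.0000, 5.1908, 2.7934], [0.0000, 0.0000, 5.7181]]

a_1 = (-1, -3, -2, 2); ‖a_1‖ = 4.2426, so e_1 = (-0.2357, -0.7071, -0.4714, 0.4714).
e_1·a_2 = (-0.2357)·4 + (-0.7071)·(-3) + (-0.4714)·(-3) + 0.4714·3 = 4.0069.
u_2 = a_2 − 4.0069·e_1 = (4.9444, -0.1667, -1.1111, 1.1111).
‖u_2‖ = 5.1908, so e_2 = (0.9525, -0.0321, -0.2141, 0.2141).
e_1·a_3 = (-0.2357)·3 + (-0.7071)·2 + (-0.4714)·(-4) + 0.4714·(-4) = -2.1213; e_2·a_3 = 0.9525·3 + (-0.0321)·2 + (-0.2141)·(-4) + 0.2141·(-4) = 2.7934.
u_3 = a_3 + 2.1213·e_1 − 2.7934·e_2 = (-0.1608, 0.5897, -4.4021, -3.5979).
‖u_3‖ = 5.7181, so e_3 = (-0.0281, 0.1031, -0.7698, -0.6292).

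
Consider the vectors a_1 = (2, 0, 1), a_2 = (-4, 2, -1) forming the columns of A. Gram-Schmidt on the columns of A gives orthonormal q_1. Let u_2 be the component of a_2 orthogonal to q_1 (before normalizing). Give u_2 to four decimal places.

u_2 = (-0.4000, 2.0000, 0.8000)

a_1 = (2, 0, 1); ‖a_1‖ = 2.2361, so q_1 = (0.8944, 0.0000, 0.4472).
q_1·a_2 = 0.8944·(-4) + 0.0000·2 + 0.4472·(-1) = -4.0249.
u_2 = a_2 + 4.0249·q_1 = (-0.4000, 2.0000, 0.8000).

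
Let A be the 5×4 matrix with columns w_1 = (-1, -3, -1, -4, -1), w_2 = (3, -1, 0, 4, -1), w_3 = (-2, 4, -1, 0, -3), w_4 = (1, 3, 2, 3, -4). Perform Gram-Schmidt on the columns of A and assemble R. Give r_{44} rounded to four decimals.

r_{44} = 2.8982

w_1 = (-1, -3, -1, -4, -1); ‖w_1‖ = 5.2915, so q_1 = (-0.1890, -0.5669, -0.1890, -0.7559, -0.1890).
q_1·w_2 = (-0.1890)·3 + (-0.5669)·(-1) + (-0.1890)·0 + (-0.7559)·4 + (-0.1890)·(-1) = -2.8347.
u_2 = w_2 + 2.8347·q_1 = (2.4643, -2.6071, -0.5357, 1.8571, -1.5357).
‖u_2‖ = 4.3548, so q_2 = (0.5659, -0.5987, -0.1230, 0.4265, -0.3526).
q_1·w_3 = (-0.1890)·(-2) + (-0.5669)·4 + (-0.1890)·(-1) + (-0.7559)·0 + (-0.1890)·(-3) = -1.1339; q_2·w_3 = 0.5659·(-2) + (-0.5987)·4 + (-0.1230)·(-1) + 0.4265·0 + (-0.3526)·(-3) = -2.3455.
u_3 = w_3 + 1.1339·q_1 + 2.3455·q_2 = (-0.8870, 1.9529, -1.5028, 0.1431, -4.0414).
‖u_3‖ = 4.8180, so q_3 = (-0.1841, 0.4053, -0.3119, 0.0297, -0.8388).
q_1·w_4 = (-0.1890)·1 + (-0.5669)·3 + (-0.1890)·2 + (-0.7559)·3 + (-0.1890)·(-4) = -3.7796; q_2·w_4 = 0.5659·1 + (-0.5987)·3 + (-0.1230)·2 + 0.4265·3 + (-0.3526)·(-4) = 1.2138; q_3·w_4 = (-0.1841)·1 + 0.4053·3 + (-0.3119)·2 + 0.0297·3 + (-0.8388)·(-4) = 3.8525.
u_4 = w_4 + 3.7796·q_1 − 1.2138·q_2 − 3.8525·q_3 = (0.3081, 0.0222, 2.6367, -0.4892, -1.0547).
r_{44} = ‖u_4‖ = 2.8982.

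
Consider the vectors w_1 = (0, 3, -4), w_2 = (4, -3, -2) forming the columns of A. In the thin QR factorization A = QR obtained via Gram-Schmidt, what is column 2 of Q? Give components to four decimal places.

e_2 = (0.7433, -0.5352, -0.4014)

e_1 = w_1/‖w_1‖ = (0, 3, -4)/5.0000 = (0.0000, 0.6000, -0.8000).
r_{12} = e_1·w_2 = -0.2000.
u_2 = w_2 + 0.2000·e_1 = (4.0000, -2.8800, -2.1600).
‖u_2‖ = 5.3814, so e_2 = (0.7433, -0.5352, -0.4014).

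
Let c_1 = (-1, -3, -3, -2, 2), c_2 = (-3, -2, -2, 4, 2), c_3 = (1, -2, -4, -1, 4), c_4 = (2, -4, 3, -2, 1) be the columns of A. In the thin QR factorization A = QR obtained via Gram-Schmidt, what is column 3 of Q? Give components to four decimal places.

q_3 = (0.6548, 0.3177, -0.2887, 0.2134, 0.5843)

q_1 = c_1/‖c_1‖ = (-1, -3, -3, -2, 2)/5.1962 = (-0.1925, -0.5774, -0.5774, -0.3849, 0.3849).
r_{12} = q_1·c_2 = 2.1170.
u_2 = c_2 − 2.1170·q_1 = (-2.5926, -0.7778, -0.7778, 4.8148, 1.1852).
‖u_2‖ = 5.7025, so q_2 = (-0.4546, -0.1364, -0.1364, 0.8443, 0.2078).
r_{13} = q_1·c_3 = 5.1962; r_{23} = q_2·c_3 = 0.3507.
u_3 = c_3 − 5.1962·q_1 − 0.3507·q_2 = (2.1595, 1.0478, -0.9522, 0.7039, 1.9271).
‖u_3‖ = 3.2980, so q_3 = (0.6548, 0.3177, -0.2887, 0.2134, 0.5843).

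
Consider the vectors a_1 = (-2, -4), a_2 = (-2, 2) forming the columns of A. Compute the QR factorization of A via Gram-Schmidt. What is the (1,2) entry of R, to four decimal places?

r_{12} = -0.8944

a_1 = (-2, -4); ‖a_1‖ = 4.4721, so q_1 = (-0.4472, -0.8944).
r_{12} = q_1·a_2 = -0.8944.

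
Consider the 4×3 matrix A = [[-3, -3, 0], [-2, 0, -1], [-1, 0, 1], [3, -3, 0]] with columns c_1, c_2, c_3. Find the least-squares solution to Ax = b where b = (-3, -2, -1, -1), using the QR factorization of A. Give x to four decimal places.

e_1 = c_1/‖c_1‖ = (-3, -2, -1, 3)/4.7958 = (-0.6255, -0.4170, -0.2085, 0.6255).
r_{12} = e_1·c_2 = 0.0000.
u_2 = c_2 + 0.0000·e_1 = (-3.0000, 0.0000, 0.0000, -3.0000).
‖u_2‖ = 4.2426, so e_2 = (-0.7071, 0.0000, 0.0000, -0.7071).
r_{13} = e_1·c_3 = 0.2085; r_{23} = e_2·c_3 = 0.0000.
u_3 = c_3 − 0.2085·e_1 + 0.0000·e_2 = (0.1304, -0.9130, 1.0435, -0.1304).
‖u_3‖ = 1.3988, so e_3 = (0.0933, -0.6528, 0.7460, -0.0933).
Qᵀb = (2.2937, 2.8284, 0.3730).
Back-substitute: x_3 = 0.3730/1.3988 = 0.2667.
x_2 = (2.8284 + 0.0000·0.2667)/4.2426 = 0.6667.
x_1 = (2.2937 + 0.0000·0.6667 − 0.2085·0.2667)/4.7958 = 0.4667.

x = (0.4667, 0.6667, 0.2667)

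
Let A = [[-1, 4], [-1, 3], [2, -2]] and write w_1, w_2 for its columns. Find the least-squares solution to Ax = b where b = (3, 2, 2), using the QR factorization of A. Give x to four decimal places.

e_1 = w_1/‖w_1‖ = (-1, -1, 2)/2.4495 = (-0.4082, -0.4082, 0.8165).
r_{12} = e_1·w_2 = -4.4907.
u_2 = w_2 + 4.4907·e_1 = (2.1667, 1.1667, 1.6667).
‖u_2‖ = 2.9721, so e_2 = (0.7290, 0.3925, 0.5608).
Qᵀb = (-0.4082, 4.0936).
Back-substitute: x_2 = 4.0936/2.9721 = 1.3774.
x_1 = (-0.4082 + 4.4907·1.3774)/2.4495 = 2.3585.

x = (2.3585, 1.3774)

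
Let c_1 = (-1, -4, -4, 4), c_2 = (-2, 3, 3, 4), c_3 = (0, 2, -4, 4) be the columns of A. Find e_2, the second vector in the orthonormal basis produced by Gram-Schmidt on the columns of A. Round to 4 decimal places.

e_2 = (-0.3477, 0.4112, 0.4112, 0.7355)

e_1 = c_1/‖c_1‖ = (-1, -4, -4, 4)/7.0000 = (-0.1429, -0.5714, -0.5714, 0.5714).
r_{12} = e_1·c_2 = -0.8571.
u_2 = c_2 + 0.8571·e_1 = (-2.1224, 2.5102, 2.5102, 4.4898).
‖u_2‖ = 6.1045, so e_2 = (-0.3477, 0.4112, 0.4112, 0.7355).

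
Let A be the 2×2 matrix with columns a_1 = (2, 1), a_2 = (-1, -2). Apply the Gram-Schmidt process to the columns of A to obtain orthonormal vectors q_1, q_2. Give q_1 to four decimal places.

q_1 = (0.8944, 0.4472)

a_1 = (2, 1); ‖a_1‖ = 2.2361, so q_1 = (0.8944, 0.4472).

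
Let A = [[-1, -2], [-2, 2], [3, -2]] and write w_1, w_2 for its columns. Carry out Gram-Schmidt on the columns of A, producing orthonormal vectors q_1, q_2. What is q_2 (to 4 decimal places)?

q_1 = w_1/‖w_1‖ = (-1, -2, 3)/3.7417 = (-0.2673, -0.5345, 0.8018).
r_{12} = q_1·w_2 = -2.1381.
u_2 = w_2 + 2.1381·q_1 = (-2.5714, 0.8571, -0.2857).
‖u_2‖ = 2.7255, so q_2 = (-0.9435, 0.3145, -0.1048).

q_2 = (-0.9435, 0.3145, -0.1048)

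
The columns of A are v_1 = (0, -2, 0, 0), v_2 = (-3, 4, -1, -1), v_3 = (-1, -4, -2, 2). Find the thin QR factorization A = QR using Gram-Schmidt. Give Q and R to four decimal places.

Q = [[0.0000, -0.9045, -0.0636], [-1.0000, 0.0000, 0.0000], [0.0000, -0.3015, -0.6039], [0.0000, -0.3015, 0.7946]], R = [[2.0000, -4.0000, 4.0000], [0.0000, 3.3166, 0.9045], [0.0000, 0.0000, 2.8604]]

v_1 = (0, -2, 0, 0); ‖v_1‖ = 2.0000, so q_1 = (0.0000, -1.0000, 0.0000, 0.0000).
q_1·v_2 = 0.0000·(-3) + (-1.0000)·4 + 0.0000·(-1) + 0.0000·(-1) = -4.0000.
u_2 = v_2 + 4.0000·q_1 = (-3.0000, 0.0000, -1.0000, -1.0000).
‖u_2‖ = 3.3166, so q_2 = (-0.9045, 0.0000, -0.3015, -0.3015).
q_1·v_3 = 0.0000·(-1) + (-1.0000)·(-4) + 0.0000·(-2) + 0.0000·2 = 4.0000; q_2·v_3 = (-0.9045)·(-1) + 0.0000·(-4) + (-0.3015)·(-2) + (-0.3015)·2 = 0.9045.
u_3 = v_3 − 4.0000·q_1 − 0.9045·q_2 = (-0.1818, 0.0000, -1.7273, 2.2727).
‖u_3‖ = 2.8604, so q_3 = (-0.0636, 0.0000, -0.6039, 0.7946).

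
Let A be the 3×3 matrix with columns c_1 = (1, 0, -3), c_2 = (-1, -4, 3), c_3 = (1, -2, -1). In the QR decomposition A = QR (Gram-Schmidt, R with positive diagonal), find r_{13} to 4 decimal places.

c_1 = (1, 0, -3); ‖c_1‖ = 3.1623, so e_1 = (0.3162, 0.0000, -0.9487).
r_{13} = e_1·c_3 = 1.2649.

r_{13} = 1.2649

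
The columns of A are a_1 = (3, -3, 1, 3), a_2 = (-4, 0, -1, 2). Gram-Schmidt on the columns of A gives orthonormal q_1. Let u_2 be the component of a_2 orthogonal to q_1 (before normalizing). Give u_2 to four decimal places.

u_2 = (-3.2500, -0.7500, -0.7500, 2.7500)

a_1 = (3, -3, 1, 3); ‖a_1‖ = 5.2915, so q_1 = (0.5669, -0.5669, 0.1890, 0.5669).
q_1·a_2 = 0.5669·(-4) + (-0.5669)·0 + 0.1890·(-1) + 0.5669·2 = -1.3229.
u_2 = a_2 + 1.3229·q_1 = (-3.2500, -0.7500, -0.7500, 2.7500).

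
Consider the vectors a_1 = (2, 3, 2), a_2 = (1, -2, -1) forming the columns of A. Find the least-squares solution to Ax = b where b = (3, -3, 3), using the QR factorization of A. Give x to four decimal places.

x = (0.8182, 1.8182)

a_1 = (2, 3, 2); ‖a_1‖ = 4.1231, so q_1 = (0.4851, 0.7276, 0.4851).
q_1·a_2 = 0.4851·1 + 0.7276·(-2) + 0.4851·(-1) = -1.4552.
u_2 = a_2 + 1.4552·q_1 = (1.7059, -0.9412, -0.2941).
‖u_2‖ = 1.9704, so q_2 = (0.8658, -0.4777, -0.1493).
Qᵀb = (0.7276, 3.5825).
Back-substitute: x_2 = 3.5825/1.9704 = 1.8182.
x_1 = (0.7276 + 1.4552·1.8182)/4.1231 = 0.8182.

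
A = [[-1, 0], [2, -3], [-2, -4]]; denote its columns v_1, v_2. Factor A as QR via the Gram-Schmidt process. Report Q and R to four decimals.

v_1 = (-1, 2, -2); ‖v_1‖ = 3.0000, so q_1 = (-0.3333, 0.6667, -0.6667).
q_1·v_2 = (-0.3333)·0 + 0.6667·(-3) + (-0.6667)·(-4) = 0.6667.
u_2 = v_2 − 0.6667·q_1 = (0.2222, -3.4444, -3.5556).
‖u_2‖ = 4.9554, so q_2 = (0.0448, -0.6951, -0.7175).

Q = [[-0.3333, 0.0448], [0.6667, -0.6951], [-0.6667, -0.7175]], R = [[3.0000, 0.6667], [0.0000, 4.9554]]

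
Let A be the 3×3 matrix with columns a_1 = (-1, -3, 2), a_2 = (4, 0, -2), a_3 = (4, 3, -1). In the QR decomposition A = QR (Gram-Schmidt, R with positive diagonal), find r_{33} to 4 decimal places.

r_{33} = 2.0412

e_1 = a_1/‖a_1‖ = (-1, -3, 2)/3.7417 = (-0.2673, -0.8018, 0.5345).
r_{12} = e_1·a_2 = -2.1381.
u_2 = a_2 + 2.1381·e_1 = (3.4286, -1.7143, -0.8571).
‖u_2‖ = 3.9279, so e_2 = (0.8729, -0.4364, -0.2182).
r_{13} = e_1·a_3 = -4.0089; r_{23} = e_2·a_3 = 2.4004.
u_3 = a_3 + 4.0089·e_1 − 2.4004·e_2 = (0.8333, 0.8333, 1.6667).
r_{33} = ‖u_3‖ = 2.0412.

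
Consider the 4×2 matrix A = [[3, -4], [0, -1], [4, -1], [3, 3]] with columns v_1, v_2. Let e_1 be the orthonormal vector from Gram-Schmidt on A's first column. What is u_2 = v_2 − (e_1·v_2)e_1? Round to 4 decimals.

v_1 = (3, 0, 4, 3); ‖v_1‖ = 5.8310, so e_1 = (0.5145, 0.0000, 0.6860, 0.5145).
e_1·v_2 = 0.5145·(-4) + 0.0000·(-1) + 0.6860·(-1) + 0.5145·3 = -1.2005.
u_2 = v_2 + 1.2005·e_1 = (-3.3824, -1.0000, -0.1765, 3.6176).

u_2 = (-3.3824, -1.0000, -0.1765, 3.6176)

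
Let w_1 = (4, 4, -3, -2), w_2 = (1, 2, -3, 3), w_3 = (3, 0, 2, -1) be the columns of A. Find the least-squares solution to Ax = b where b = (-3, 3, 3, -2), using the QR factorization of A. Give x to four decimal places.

x = (0.2850, -0.8655, -0.6052)

w_1 = (4, 4, -3, -2); ‖w_1‖ = 6.7082, so q_1 = (0.5963, 0.5963, -0.4472, -0.2981).
q_1·w_2 = 0.5963·1 + 0.5963·2 + (-0.4472)·(-3) + (-0.2981)·3 = 2.2361.
u_2 = w_2 − 2.2361·q_1 = (-0.3333, 0.6667, -2.0000, 3.6667).
‖u_2‖ = 4.2426, so q_2 = (-0.0786, 0.1571, -0.4714, 0.8642).
q_1·w_3 = 0.5963·3 + 0.5963·0 + (-0.4472)·2 + (-0.2981)·(-1) = 1.1926; q_2·w_3 = (-0.0786)·3 + 0.1571·0 + (-0.4714)·2 + 0.8642·(-1) = -2.0428.
u_3 = w_3 − 1.1926·q_1 + 2.0428·q_2 = (2.1284, -0.3901, 1.5704, 1.1210).
‖u_3‖ = 2.8991, so q_3 = (0.7342, -0.1346, 0.5417, 0.3867).
Qᵀb = (-0.7454, -2.4356, -1.7545).
Back-substitute: x_3 = -1.7545/2.8991 = -0.6052.
x_2 = (-2.4356 + 2.0428·(-0.6052))/4.2426 = -0.8655.
x_1 = (-0.7454 − 2.2361·(-0.8655) − 1.1926·(-0.6052))/6.7082 = 0.2850.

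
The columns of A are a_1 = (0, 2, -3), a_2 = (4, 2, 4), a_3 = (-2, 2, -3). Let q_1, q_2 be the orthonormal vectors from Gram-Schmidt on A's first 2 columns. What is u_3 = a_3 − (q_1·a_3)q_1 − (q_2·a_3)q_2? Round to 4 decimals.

u_3 = (-0.9703, 0.8317, 0.5545)

q_1 = a_1/‖a_1‖ = (0, 2, -3)/3.6056 = (0.0000, 0.5547, -0.8321).
r_{12} = q_1·a_2 = -2.2188.
u_2 = a_2 + 2.2188·q_1 = (4.0000, 3.2308, 2.1538).
‖u_2‖ = 5.5747, so q_2 = (0.7175, 0.5795, 0.3864).
r_{13} = q_1·a_3 = 3.6056; r_{23} = q_2·a_3 = -1.4351.
u_3 = a_3 − 3.6056·q_1 + 1.4351·q_2 = (-0.9703, 0.8317, 0.5545).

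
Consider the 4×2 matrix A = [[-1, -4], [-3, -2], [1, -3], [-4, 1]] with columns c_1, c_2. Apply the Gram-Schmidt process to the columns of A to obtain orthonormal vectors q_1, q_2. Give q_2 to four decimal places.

q_2 = (-0.7140, -0.3060, -0.5712, 0.2652)

c_1 = (-1, -3, 1, -4); ‖c_1‖ = 5.1962, so q_1 = (-0.1925, -0.5774, 0.1925, -0.7698).
q_1·c_2 = (-0.1925)·(-4) + (-0.5774)·(-2) + 0.1925·(-3) + (-0.7698)·1 = 0.5774.
u_2 = c_2 − 0.5774·q_1 = (-3.8889, -1.6667, -3.1111, 1.4444).
‖u_2‖ = 5.4467, so q_2 = (-0.7140, -0.3060, -0.5712, 0.2652).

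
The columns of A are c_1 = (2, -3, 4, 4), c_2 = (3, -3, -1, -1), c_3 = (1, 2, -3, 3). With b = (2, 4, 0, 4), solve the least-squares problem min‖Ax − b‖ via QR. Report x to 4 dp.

c_1 = (2, -3, 4, 4); ‖c_1‖ = 6.7082, so q_1 = (0.2981, -0.4472, 0.5963, 0.5963).
q_1·c_2 = 0.2981·3 + (-0.4472)·(-3) + 0.5963·(-1) + 0.5963·(-1) = 1.0435.
u_2 = c_2 − 1.0435·q_1 = (2.6889, -2.5333, -1.6222, -1.6222).
‖u_2‖ = 4.3487, so q_2 = (0.6183, -0.5826, -0.3730, -0.3730).
q_1·c_3 = 0.2981·1 + (-0.4472)·2 + 0.5963·(-3) + 0.5963·3 = -0.5963; q_2·c_3 = 0.6183·1 + (-0.5826)·2 + (-0.3730)·(-3) + (-0.3730)·3 = -0.5468.
u_3 = c_3 + 0.5963·q_1 + 0.5468·q_2 = (1.5159, 1.4148, -2.8484, 3.1516).
‖u_3‖ = 4.7271, so q_3 = (0.3207, 0.2993, -0.6026, 0.6667).
Qᵀb = (1.1926, -2.5857, 4.5054).
Back-substitute: x_3 = 4.5054/4.7271 = 0.9531.
x_2 = (-2.5857 + 0.5468·0.9531)/4.3487 = -0.4748.
x_1 = (1.1926 − 1.0435·(-0.4748) + 0.5963·0.9531)/6.7082 = 0.3363.

x = (0.3363, -0.4748, 0.9531)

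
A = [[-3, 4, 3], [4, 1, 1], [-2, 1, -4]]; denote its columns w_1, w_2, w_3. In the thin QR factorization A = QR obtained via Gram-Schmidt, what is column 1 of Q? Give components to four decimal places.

w_1 = (-3, 4, -2); ‖w_1‖ = 5.3852, so e_1 = (-0.5571, 0.7428, -0.3714).

e_1 = (-0.5571, 0.7428, -0.3714)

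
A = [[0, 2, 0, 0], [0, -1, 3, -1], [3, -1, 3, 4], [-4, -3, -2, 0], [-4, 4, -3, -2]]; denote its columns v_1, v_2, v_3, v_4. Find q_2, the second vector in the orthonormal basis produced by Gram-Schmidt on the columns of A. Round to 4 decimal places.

q_2 = (0.3663, -0.1832, -0.0894, -0.6746, 0.6076)

v_1 = (0, 0, 3, -4, -4); ‖v_1‖ = 6.4031, so q_1 = (0.0000, 0.0000, 0.4685, -0.6247, -0.6247).
q_1·v_2 = 0.0000·2 + 0.0000·(-1) + 0.4685·(-1) + (-0.6247)·(-3) + (-0.6247)·4 = -1.0932.
u_2 = v_2 + 1.0932·q_1 = (2.0000, -1.0000, -0.4878, -3.6829, 3.3171).
‖u_2‖ = 5.4594, so q_2 = (0.3663, -0.1832, -0.0894, -0.6746, 0.6076).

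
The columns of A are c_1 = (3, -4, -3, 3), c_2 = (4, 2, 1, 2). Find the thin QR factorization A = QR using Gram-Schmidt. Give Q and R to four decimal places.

c_1 = (3, -4, -3, 3); ‖c_1‖ = 6.5574, so q_1 = (0.4575, -0.6100, -0.4575, 0.4575).
q_1·c_2 = 0.4575·4 + (-0.6100)·2 + (-0.4575)·1 + 0.4575·2 = 1.0675.
u_2 = c_2 − 1.0675·q_1 = (3.5116, 2.6512, 1.4884, 1.5116).
‖u_2‖ = 4.8847, so q_2 = (0.7189, 0.5427, 0.3047, 0.3095).

Q = [[0.4575, 0.7189], [-0.6100, 0.5427], [-0.4575, 0.3047], [0.4575, 0.3095]], R = [[6.5574, 1.0675], [0.0000, 4.8847]]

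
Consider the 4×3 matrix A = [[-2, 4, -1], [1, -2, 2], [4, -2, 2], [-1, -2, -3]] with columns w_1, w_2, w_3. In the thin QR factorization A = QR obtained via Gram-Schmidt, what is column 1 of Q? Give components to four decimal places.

w_1 = (-2, 1, 4, -1); ‖w_1‖ = 4.6904, so q_1 = (-0.4264, 0.2132, 0.8528, -0.2132).

q_1 = (-0.4264, 0.2132, 0.8528, -0.2132)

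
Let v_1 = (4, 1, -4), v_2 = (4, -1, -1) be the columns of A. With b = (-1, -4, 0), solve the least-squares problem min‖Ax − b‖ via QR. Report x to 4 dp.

x = (-0.6180, 0.6524)

q_1 = v_1/‖v_1‖ = (4, 1, -4)/5.7446 = (0.6963, 0.1741, -0.6963).
r_{12} = q_1·v_2 = 3.3075.
u_2 = v_2 − 3.3075·q_1 = (1.6970, -1.5758, 1.3030).
‖u_2‖ = 2.6572, so q_2 = (0.6386, -0.5930, 0.4904).
Qᵀb = (-1.3926, 1.7334).
Back-substitute: x_2 = 1.7334/2.6572 = 0.6524.
x_1 = (-1.3926 − 3.3075·0.6524)/5.7446 = -0.6180.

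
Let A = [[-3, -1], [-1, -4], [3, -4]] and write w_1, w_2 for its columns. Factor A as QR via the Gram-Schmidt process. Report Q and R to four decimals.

q_1 = w_1/‖w_1‖ = (-3, -1, 3)/4.3589 = (-0.6882, -0.2294, 0.6882).
r_{12} = q_1·w_2 = -1.1471.
u_2 = w_2 + 1.1471·q_1 = (-1.7895, -4.2632, -3.2105).
‖u_2‖ = 5.6289, so q_2 = (-0.3179, -0.7574, -0.5704).

Q = [[-0.6882, -0.3179], [-0.2294, -0.7574], [0.6882, -0.5704]], R = [[4.3589, -1.1471], [0.0000, 5.6289]]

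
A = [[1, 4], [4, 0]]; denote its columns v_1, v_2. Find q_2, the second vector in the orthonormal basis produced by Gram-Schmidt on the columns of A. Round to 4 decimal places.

q_1 = v_1/‖v_1‖ = (1, 4)/4.1231 = (0.2425, 0.9701).
r_{12} = q_1·v_2 = 0.9701.
u_2 = v_2 − 0.9701·q_1 = (3.7647, -0.9412).
‖u_2‖ = 3.8806, so q_2 = (0.9701, -0.2425).

q_2 = (0.9701, -0.2425)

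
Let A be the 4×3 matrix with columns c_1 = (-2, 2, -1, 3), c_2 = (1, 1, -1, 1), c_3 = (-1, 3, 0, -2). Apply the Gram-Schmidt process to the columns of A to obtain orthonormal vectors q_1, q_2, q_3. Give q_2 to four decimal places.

q_1 = c_1/‖c_1‖ = (-2, 2, -1, 3)/4.2426 = (-0.4714, 0.4714, -0.2357, 0.7071).
r_{12} = q_1·c_2 = 0.9428.
u_2 = c_2 − 0.9428·q_1 = (1.4444, 0.5556, -0.7778, 0.3333).
‖u_2‖ = 1.7638, so q_2 = (0.8189, 0.3150, -0.4410, 0.1890).

q_2 = (0.8189, 0.3150, -0.4410, 0.1890)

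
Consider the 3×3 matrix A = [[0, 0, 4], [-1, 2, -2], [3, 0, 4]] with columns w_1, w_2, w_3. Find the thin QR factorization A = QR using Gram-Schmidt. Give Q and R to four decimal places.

Q = [[0.0000, 0.0000, 1.0000], [-0.3162, 0.9487, 0.0000], [0.9487, 0.3162, 0.0000]], R = [[3.1623, -0.6325, 4.4272], [0.0000, 1.8974, -0.6325], [0.0000, 0.0000, 4.0000]]

w_1 = (0, -1, 3); ‖w_1‖ = 3.1623, so e_1 = (0.0000, -0.3162, 0.9487).
e_1·w_2 = 0.0000·0 + (-0.3162)·2 + 0.9487·0 = -0.6325.
u_2 = w_2 + 0.6325·e_1 = (0.0000, 1.8000, 0.6000).
‖u_2‖ = 1.8974, so e_2 = (0.0000, 0.9487, 0.3162).
e_1·w_3 = 0.0000·4 + (-0.3162)·(-2) + 0.9487·4 = 4.4272; e_2·w_3 = 0.0000·4 + 0.9487·(-2) + 0.3162·4 = -0.6325.
u_3 = w_3 − 4.4272·e_1 + 0.6325·e_2 = (4.0000, 0.0000, 0.0000).
‖u_3‖ = 4.0000, so e_3 = (1.0000, 0.0000, 0.0000).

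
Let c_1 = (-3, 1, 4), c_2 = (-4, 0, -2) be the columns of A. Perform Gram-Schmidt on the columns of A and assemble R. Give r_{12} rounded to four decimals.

r_{12} = 0.7845

q_1 = c_1/‖c_1‖ = (-3, 1, 4)/5.0990 = (-0.5883, 0.1961, 0.7845).
r_{12} = q_1·c_2 = 0.7845.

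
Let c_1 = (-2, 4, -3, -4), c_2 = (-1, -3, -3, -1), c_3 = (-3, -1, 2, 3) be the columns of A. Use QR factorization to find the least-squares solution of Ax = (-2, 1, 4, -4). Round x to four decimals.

c_1 = (-2, 4, -3, -4); ‖c_1‖ = 6.7082, so e_1 = (-0.2981, 0.5963, -0.4472, -0.5963).
e_1·c_2 = (-0.2981)·(-1) + 0.5963·(-3) + (-0.4472)·(-3) + (-0.5963)·(-1) = 0.4472.
u_2 = c_2 − 0.4472·e_1 = (-0.8667, -3.2667, -2.8000, -0.7333).
‖u_2‖ = 4.4497, so e_2 = (-0.1948, -0.7341, -0.6293, -0.1648).
e_1·c_3 = (-0.2981)·(-3) + 0.5963·(-1) + (-0.4472)·2 + (-0.5963)·3 = -2.3851; e_2·c_3 = (-0.1948)·(-3) + (-0.7341)·(-1) + (-0.6293)·2 + (-0.1648)·3 = -0.4345.
u_3 = c_3 + 2.3851·e_1 + 0.4345·e_2 = (-3.7957, 0.1033, 0.6599, 1.5062).
‖u_3‖ = 4.1379, so e_3 = (-0.9173, 0.0250, 0.1595, 0.3640).
Qᵀb = (1.7889, -2.2024, 1.0415).
Back-substitute: x_3 = 1.0415/4.1379 = 0.2517.
x_2 = (-2.2024 + 0.4345·0.2517)/4.4497 = -0.4704.
x_1 = (1.7889 − 0.4472·(-0.4704) + 2.3851·0.2517)/6.7082 = 0.3875.

x = (0.3875, -0.4704, 0.2517)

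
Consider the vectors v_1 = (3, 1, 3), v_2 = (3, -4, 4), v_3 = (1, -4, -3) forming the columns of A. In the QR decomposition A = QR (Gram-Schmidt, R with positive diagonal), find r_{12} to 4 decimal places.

e_1 = v_1/‖v_1‖ = (3, 1, 3)/4.3589 = (0.6882, 0.2294, 0.6882).
r_{12} = e_1·v_2 = 3.9001.

r_{12} = 3.9001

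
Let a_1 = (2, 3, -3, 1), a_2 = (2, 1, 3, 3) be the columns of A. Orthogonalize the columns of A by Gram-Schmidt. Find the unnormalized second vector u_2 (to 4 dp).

a_1 = (2, 3, -3, 1); ‖a_1‖ = 4.7958, so e_1 = (0.4170, 0.6255, -0.6255, 0.2085).
e_1·a_2 = 0.4170·2 + 0.6255·1 + (-0.6255)·3 + 0.2085·3 = 0.2085.
u_2 = a_2 − 0.2085·e_1 = (1.9130, 0.8696, 3.1304, 2.9565).

u_2 = (1.9130, 0.8696, 3.1304, 2.9565)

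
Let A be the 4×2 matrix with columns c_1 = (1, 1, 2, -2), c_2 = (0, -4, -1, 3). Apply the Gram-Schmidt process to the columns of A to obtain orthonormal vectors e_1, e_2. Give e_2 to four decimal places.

e_1 = c_1/‖c_1‖ = (1, 1, 2, -2)/3.1623 = (0.3162, 0.3162, 0.6325, -0.6325).
r_{12} = e_1·c_2 = -3.7947.
u_2 = c_2 + 3.7947·e_1 = (1.2000, -2.8000, 1.4000, 0.6000).
‖u_2‖ = 3.4059, so e_2 = (0.3523, -0.8221, 0.4111, 0.1762).

e_2 = (0.3523, -0.8221, 0.4111, 0.1762)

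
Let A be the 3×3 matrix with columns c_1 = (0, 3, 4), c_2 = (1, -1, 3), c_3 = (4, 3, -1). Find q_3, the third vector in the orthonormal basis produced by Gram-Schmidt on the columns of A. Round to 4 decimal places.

q_3 = (0.9333, 0.2872, -0.2154)

q_1 = c_1/‖c_1‖ = (0, 3, 4)/5.0000 = (0.0000, 0.6000, 0.8000).
r_{12} = q_1·c_2 = 1.8000.
u_2 = c_2 − 1.8000·q_1 = (1.0000, -2.0800, 1.5600).
‖u_2‖ = 2.7857, so q_2 = (0.3590, -0.7467, 0.5600).
r_{13} = q_1·c_3 = 1.0000; r_{23} = q_2·c_3 = -1.3641.
u_3 = c_3 − 1.0000·q_1 + 1.3641·q_2 = (4.4897, 1.3814, -1.0361).
‖u_3‖ = 4.8103, so q_3 = (0.9333, 0.2872, -0.2154).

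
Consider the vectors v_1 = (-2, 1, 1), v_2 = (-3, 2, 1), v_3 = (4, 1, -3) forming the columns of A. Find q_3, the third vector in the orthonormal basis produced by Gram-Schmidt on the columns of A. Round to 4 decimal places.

q_3 = (0.5774, 0.5774, 0.5774)

v_1 = (-2, 1, 1); ‖v_1‖ = 2.4495, so q_1 = (-0.8165, 0.4082, 0.4082).
q_1·v_2 = (-0.8165)·(-3) + 0.4082·2 + 0.4082·1 = 3.6742.
u_2 = v_2 − 3.6742·q_1 = (0.0000, 0.5000, -0.5000).
‖u_2‖ = 0.7071, so q_2 = (0.0000, 0.7071, -0.7071).
q_1·v_3 = (-0.8165)·4 + 0.4082·1 + 0.4082·(-3) = -4.0825; q_2·v_3 = 0.0000·4 + 0.7071·1 + (-0.7071)·(-3) = 2.8284.
u_3 = v_3 + 4.0825·q_1 − 2.8284·q_2 = (0.6667, 0.6667, 0.6667).
‖u_3‖ = 1.1547, so q_3 = (0.5774, 0.5774, 0.5774).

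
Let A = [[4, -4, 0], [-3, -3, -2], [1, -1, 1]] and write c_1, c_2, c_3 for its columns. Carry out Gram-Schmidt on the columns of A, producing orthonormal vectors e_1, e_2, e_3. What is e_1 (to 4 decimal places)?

e_1 = (0.7845, -0.5883, 0.1961)

c_1 = (4, -3, 1); ‖c_1‖ = 5.0990, so e_1 = (0.7845, -0.5883, 0.1961).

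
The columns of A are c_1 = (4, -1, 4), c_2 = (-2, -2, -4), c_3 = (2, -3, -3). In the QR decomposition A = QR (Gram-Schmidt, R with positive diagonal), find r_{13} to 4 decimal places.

r_{13} = -0.1741

c_1 = (4, -1, 4); ‖c_1‖ = 5.7446, so q_1 = (0.6963, -0.1741, 0.6963).
r_{13} = q_1·c_3 = -0.1741.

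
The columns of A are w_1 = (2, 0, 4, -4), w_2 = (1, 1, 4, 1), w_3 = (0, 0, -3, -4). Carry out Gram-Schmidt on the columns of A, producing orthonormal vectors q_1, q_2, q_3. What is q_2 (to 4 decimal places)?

q_1 = w_1/‖w_1‖ = (2, 0, 4, -4)/6.0000 = (0.3333, 0.0000, 0.6667, -0.6667).
r_{12} = q_1·w_2 = 2.3333.
u_2 = w_2 − 2.3333·q_1 = (0.2222, 1.0000, 2.4444, 2.5556).
‖u_2‖ = 3.6818, so q_2 = (0.0604, 0.2716, 0.6639, 0.6941).

q_2 = (0.0604, 0.2716, 0.6639, 0.6941)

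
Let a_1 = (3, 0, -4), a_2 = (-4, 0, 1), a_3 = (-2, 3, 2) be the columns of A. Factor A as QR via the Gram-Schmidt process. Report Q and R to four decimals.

Q = [[0.6000, -0.8000, 0.0000], [0.0000, 0.0000, 1.0000], [-0.8000, -0.6000, 0.0000]], R = [[5.0000, -3.2000, -2.8000], [0.0000, 2.6000, 0.4000], [0.0000, 0.0000, 3.0000]]

a_1 = (3, 0, -4); ‖a_1‖ = 5.0000, so e_1 = (0.6000, 0.0000, -0.8000).
e_1·a_2 = 0.6000·(-4) + 0.0000·0 + (-0.8000)·1 = -3.2000.
u_2 = a_2 + 3.2000·e_1 = (-2.0800, 0.0000, -1.5600).
‖u_2‖ = 2.6000, so e_2 = (-0.8000, 0.0000, -0.6000).
e_1·a_3 = 0.6000·(-2) + 0.0000·3 + (-0.8000)·2 = -2.8000; e_2·a_3 = (-0.8000)·(-2) + 0.0000·3 + (-0.6000)·2 = 0.4000.
u_3 = a_3 + 2.8000·e_1 − 0.4000·e_2 = (0.0000, 3.0000, 0.0000).
‖u_3‖ = 3.0000, so e_3 = (0.0000, 1.0000, 0.0000).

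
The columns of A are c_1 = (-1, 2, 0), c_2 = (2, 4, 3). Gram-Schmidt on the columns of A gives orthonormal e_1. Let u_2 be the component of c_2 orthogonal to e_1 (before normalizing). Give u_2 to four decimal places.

u_2 = (3.2000, 1.6000, 3.0000)

c_1 = (-1, 2, 0); ‖c_1‖ = 2.2361, so e_1 = (-0.4472, 0.8944, 0.0000).
e_1·c_2 = (-0.4472)·2 + 0.8944·4 + 0.0000·3 = 2.6833.
u_2 = c_2 − 2.6833·e_1 = (3.2000, 1.6000, 3.0000).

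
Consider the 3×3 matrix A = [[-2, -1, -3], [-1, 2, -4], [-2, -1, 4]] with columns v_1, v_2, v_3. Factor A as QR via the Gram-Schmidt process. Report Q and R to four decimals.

v_1 = (-2, -1, -2); ‖v_1‖ = 3.0000, so e_1 = (-0.6667, -0.3333, -0.6667).
e_1·v_2 = (-0.6667)·(-1) + (-0.3333)·2 + (-0.6667)·(-1) = 0.6667.
u_2 = v_2 − 0.6667·e_1 = (-0.5556, 2.2222, -0.5556).
‖u_2‖ = 2.3570, so e_2 = (-0.2357, 0.9428, -0.2357).
e_1·v_3 = (-0.6667)·(-3) + (-0.3333)·(-4) + (-0.6667)·4 = 0.6667; e_2·v_3 = (-0.2357)·(-3) + 0.9428·(-4) + (-0.2357)·4 = -4.0069.
u_3 = v_3 − 0.6667·e_1 + 4.0069·e_2 = (-3.5000, 0.0000, 3.5000).
‖u_3‖ = 4.9497, so e_3 = (-0.7071, 0.0000, 0.7071).

Q = [[-0.6667, -0.2357, -0.7071], [-0.3333, 0.9428, 0.0000], [-0.6667, -0.2357, 0.7071]], R = [[3.0000, 0.6667, 0.6667], [0.0000, 2.3570, -4.0069], [0.0000, 0.0000, 4.9497]]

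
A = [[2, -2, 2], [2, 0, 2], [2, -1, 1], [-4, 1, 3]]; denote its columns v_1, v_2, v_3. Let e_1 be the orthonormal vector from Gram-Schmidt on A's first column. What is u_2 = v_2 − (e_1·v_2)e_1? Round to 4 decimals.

u_2 = (-1.2857, 0.7143, -0.2857, -0.4286)

v_1 = (2, 2, 2, -4); ‖v_1‖ = 5.2915, so e_1 = (0.3780, 0.3780, 0.3780, -0.7559).
e_1·v_2 = 0.3780·(-2) + 0.3780·0 + 0.3780·(-1) + (-0.7559)·1 = -1.8898.
u_2 = v_2 + 1.8898·e_1 = (-1.2857, 0.7143, -0.2857, -0.4286).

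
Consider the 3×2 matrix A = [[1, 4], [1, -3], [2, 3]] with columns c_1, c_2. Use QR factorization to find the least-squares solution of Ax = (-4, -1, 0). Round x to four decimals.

x = (-0.5097, -0.2774)

c_1 = (1, 1, 2); ‖c_1‖ = 2.4495, so e_1 = (0.4082, 0.4082, 0.8165).
e_1·c_2 = 0.4082·4 + 0.4082·(-3) + 0.8165·3 = 2.8577.
u_2 = c_2 − 2.8577·e_1 = (2.8333, -4.1667, 0.6667).
‖u_2‖ = 5.0827, so e_2 = (0.5575, -0.8198, 0.1312).
Qᵀb = (-2.0412, -1.4100).
Back-substitute: x_2 = -1.4100/5.0827 = -0.2774.
x_1 = (-2.0412 − 2.8577·(-0.2774))/2.4495 = -0.5097.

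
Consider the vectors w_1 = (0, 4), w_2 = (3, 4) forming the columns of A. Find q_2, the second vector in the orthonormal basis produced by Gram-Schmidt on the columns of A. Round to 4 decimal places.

q_2 = (1.0000, 0.0000)

q_1 = w_1/‖w_1‖ = (0, 4)/4.0000 = (0.0000, 1.0000).
r_{12} = q_1·w_2 = 4.0000.
u_2 = w_2 − 4.0000·q_1 = (3.0000, 0.0000).
‖u_2‖ = 3.0000, so q_2 = (1.0000, 0.0000).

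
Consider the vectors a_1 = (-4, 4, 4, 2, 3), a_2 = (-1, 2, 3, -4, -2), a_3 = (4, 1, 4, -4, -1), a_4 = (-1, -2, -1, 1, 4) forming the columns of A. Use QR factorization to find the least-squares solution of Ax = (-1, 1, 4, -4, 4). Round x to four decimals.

e_1 = a_1/‖a_1‖ = (-4, 4, 4, 2, 3)/7.8102 = (-0.5121, 0.5121, 0.5121, 0.2561, 0.3841).
r_{12} = e_1·a_2 = 1.2804.
u_2 = a_2 − 1.2804·e_1 = (-0.3443, 1.3443, 2.3443, -4.3279, -2.4918).
‖u_2‖ = 5.6886, so e_2 = (-0.0605, 0.2363, 0.4121, -0.7608, -0.4380).
r_{13} = e_1·a_3 = -0.8963; r_{23} = e_2·a_3 = 5.1238.
u_3 = a_3 + 0.8963·e_1 − 5.1238·e_2 = (3.8511, 0.2482, 2.3475, 0.1277, 1.5887).
‖u_3‖ = 4.7899, so e_3 = (0.8040, 0.0518, 0.4901, 0.0267, 0.3317).
r_{14} = e_1·a_4 = 0.7682; r_{24} = e_2·a_4 = -3.3371; r_{34} = e_3·a_4 = -0.0444.
u_4 = a_4 − 0.7682·e_1 + 3.3371·e_2 + 0.0444·e_3 = (-0.7728, -1.6026, 0.0035, -1.7344, 2.2579).
‖u_4‖ = 3.3573, so e_4 = (-0.2302, -0.4773, 0.0011, -0.5166, 0.6725).
Qᵀb = (3.5850, 3.2362, 2.4283, 4.5136).
Back-substitute: x_4 = 4.5136/3.3573 = 1.3444.
x_3 = (2.4283 + 0.0444·1.3444)/4.7899 = 0.5194.
x_2 = (3.2362 − 5.1238·0.5194 + 3.3371·1.3444)/5.6886 = 0.8897.
x_1 = (3.5850 − 1.2804·0.8897 + 0.8963·0.5194 − 0.7682·1.3444)/7.8102 = 0.2405.

x = (0.2405, 0.8897, 0.5194, 1.3444)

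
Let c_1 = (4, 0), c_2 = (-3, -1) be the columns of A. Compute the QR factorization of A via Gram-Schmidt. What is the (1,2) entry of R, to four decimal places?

r_{12} = -3.0000

e_1 = c_1/‖c_1‖ = (4, 0)/4.0000 = (1.0000, 0.0000).
r_{12} = e_1·c_2 = -3.0000.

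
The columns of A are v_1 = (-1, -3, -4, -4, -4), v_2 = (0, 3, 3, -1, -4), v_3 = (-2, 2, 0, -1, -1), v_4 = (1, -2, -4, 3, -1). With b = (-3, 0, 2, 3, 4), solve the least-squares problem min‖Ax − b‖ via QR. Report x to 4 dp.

v_1 = (-1, -3, -4, -4, -4); ‖v_1‖ = 7.6158, so q_1 = (-0.1313, -0.3939, -0.5252, -0.5252, -0.5252).
q_1·v_2 = (-0.1313)·0 + (-0.3939)·3 + (-0.5252)·3 + (-0.5252)·(-1) + (-0.5252)·(-4) = -0.1313.
u_2 = v_2 + 0.1313·q_1 = (-0.0172, 2.9483, 2.9310, -1.0690, -4.0690).
‖u_2‖ = 5.9146, so q_2 = (-0.0029, 0.4985, 0.4956, -0.1807, -0.6880).
q_1·v_3 = (-0.1313)·(-2) + (-0.3939)·2 + (-0.5252)·0 + (-0.5252)·(-1) + (-0.5252)·(-1) = 0.5252; q_2·v_3 = (-0.0029)·(-2) + 0.4985·2 + 0.4956·0 + (-0.1807)·(-1) + (-0.6880)·(-1) = 1.8715.
u_3 = v_3 − 0.5252·q_1 − 1.8715·q_2 = (-1.9256, 1.2740, -0.6516, -0.3859, 0.5633).
‖u_3‖ = 2.4944, so q_3 = (-0.7720, 0.5108, -0.2612, -0.1547, 0.2258).
q_1·v_4 = (-0.1313)·1 + (-0.3939)·(-2) + (-0.5252)·(-4) + (-0.5252)·3 + (-0.5252)·(-1) = 1.7070; q_2·v_4 = (-0.0029)·1 + 0.4985·(-2) + 0.4956·(-4) + (-0.1807)·3 + (-0.6880)·(-1) = -2.8363; q_3·v_4 = (-0.7720)·1 + 0.5108·(-2) + (-0.2612)·(-4) + (-0.1547)·3 + 0.2258·(-1) = -1.4386.
u_4 = v_4 − 1.7070·q_1 + 2.8363·q_2 + 1.4386·q_3 = (0.1053, 0.8211, -2.0737, 3.1614, -1.7298).
‖u_4‖ = 4.2393, so q_4 = (0.0248, 0.1937, -0.4892, 0.7457, -0.4080).
Qᵀb = (-4.3331, -2.2941, 2.2327, -0.4478).
Back-substitute: x_4 = -0.4478/4.2393 = -0.1056.
x_3 = (2.2327 + 1.4386·(-0.1056))/2.4944 = 0.8342.
x_2 = (-2.2941 − 1.8715·0.8342 + 2.8363·(-0.1056))/5.9146 = -0.7025.
x_1 = (-4.3331 + 0.1313·(-0.7025) − 0.5252·0.8342 − 1.7070·(-0.1056))/7.6158 = -0.6149.

x = (-0.6149, -0.7025, 0.8342, -0.1056)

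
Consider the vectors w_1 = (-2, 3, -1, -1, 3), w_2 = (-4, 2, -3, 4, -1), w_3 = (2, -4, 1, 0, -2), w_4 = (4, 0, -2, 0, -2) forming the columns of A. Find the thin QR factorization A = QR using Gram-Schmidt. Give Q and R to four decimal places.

w_1 = (-2, 3, -1, -1, 3); ‖w_1‖ = 4.8990, so e_1 = (-0.4082, 0.6124, -0.2041, -0.2041, 0.6124).
e_1·w_2 = (-0.4082)·(-4) + 0.6124·2 + (-0.2041)·(-3) + (-0.2041)·4 + 0.6124·(-1) = 2.0412.
u_2 = w_2 − 2.0412·e_1 = (-3.1667, 0.7500, -2.5833, 4.4167, -2.2500).
‖u_2‖ = 6.4679, so e_2 = (-0.4896, 0.1160, -0.3994, 0.6829, -0.3479).
e_1·w_3 = (-0.4082)·2 + 0.6124·(-4) + (-0.2041)·1 + (-0.2041)·0 + 0.6124·(-2) = -4.6949; e_2·w_3 = (-0.4896)·2 + 0.1160·(-4) + (-0.3994)·1 + 0.6829·0 + (-0.3479)·(-2) = -1.1467.
u_3 = w_3 + 4.6949·e_1 + 1.1467·e_2 = (-0.4781, -0.9920, -0.4163, -0.1753, 0.4761).
‖u_3‖ = 1.2820, so e_3 = (-0.3729, -0.7738, -0.3248, -0.1367, 0.3714).
e_1·w_4 = (-0.4082)·4 + 0.6124·0 + (-0.2041)·(-2) + (-0.2041)·0 + 0.6124·(-2) = -2.4495; e_2·w_4 = (-0.4896)·4 + 0.1160·0 + (-0.3994)·(-2) + 0.6829·0 + (-0.3479)·(-2) = -0.4638; e_3·w_4 = (-0.3729)·4 + (-0.7738)·0 + (-0.3248)·(-2) + (-0.1367)·0 + 0.3714·(-2) = -1.5850.
u_4 = w_4 + 2.4495·e_1 + 0.4638·e_2 + 1.5850·e_3 = (2.1818, 0.3273, -3.2000, -0.4000, -0.0727).
‖u_4‖ = 3.9080, so e_4 = (0.5583, 0.0837, -0.8188, -0.1024, -0.0186).

Q = [[-0.4082, -0.4896, -0.3729, 0.5583], [0.6124, 0.1160, -0.7738, 0.0837], [-0.2041, -0.3994, -0.3248, -0.8188], [-0.2041, 0.6829, -0.1367, -0.1024], [0.6124, -0.3479, 0.3714, -0.0186]], R = [[4.8990, 2.0412, -4.6949, -2.4495], [0.0000, 6.4679, -1.1467, -0.4638], [0.0000, 0.0000, 1.2820, -1.5850], [0.0000, 0.0000, 0.0000, 3.9080]]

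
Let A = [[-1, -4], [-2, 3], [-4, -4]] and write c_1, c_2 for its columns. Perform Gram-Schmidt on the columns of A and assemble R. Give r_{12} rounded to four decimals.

q_1 = c_1/‖c_1‖ = (-1, -2, -4)/4.5826 = (-0.2182, -0.4364, -0.8729).
r_{12} = q_1·c_2 = 3.0551.

r_{12} = 3.0551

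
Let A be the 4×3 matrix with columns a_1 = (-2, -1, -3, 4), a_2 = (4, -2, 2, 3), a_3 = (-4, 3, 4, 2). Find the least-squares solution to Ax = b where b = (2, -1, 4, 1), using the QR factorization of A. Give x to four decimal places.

a_1 = (-2, -1, -3, 4); ‖a_1‖ = 5.4772, so q_1 = (-0.3651, -0.1826, -0.5477, 0.7303).
q_1·a_2 = (-0.3651)·4 + (-0.1826)·(-2) + (-0.5477)·2 + 0.7303·3 = 0.0000.
u_2 = a_2 + 0.0000·q_1 = (4.0000, -2.0000, 2.0000, 3.0000).
‖u_2‖ = 5.7446, so q_2 = (0.6963, -0.3482, 0.3482, 0.5222).
q_1·a_3 = (-0.3651)·(-4) + (-0.1826)·3 + (-0.5477)·4 + 0.7303·2 = 0.1826; q_2·a_3 = 0.6963·(-4) + (-0.3482)·3 + 0.3482·4 + 0.5222·2 = -1.3926.
u_3 = a_3 − 0.1826·q_1 + 1.3926·q_2 = (-2.9636, 2.5485, 4.5848, 2.5939).
‖u_3‖ = 6.5595, so q_3 = (-0.4518, 0.3885, 0.6990, 0.3954).
Qᵀb = (-2.0083, 3.6556, 1.8992).
Back-substitute: x_3 = 1.8992/6.5595 = 0.2895.
x_2 = (3.6556 + 1.3926·0.2895)/5.7446 = 0.7066.
x_1 = (-2.0083 + 0.0000·0.7066 − 0.1826·0.2895)/5.4772 = -0.3763.

x = (-0.3763, 0.7066, 0.2895)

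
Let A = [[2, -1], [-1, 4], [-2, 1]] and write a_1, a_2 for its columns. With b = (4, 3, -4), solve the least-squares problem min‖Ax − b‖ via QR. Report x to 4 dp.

x = (2.7143, 1.4286)

q_1 = a_1/‖a_1‖ = (2, -1, -2)/3.0000 = (0.6667, -0.3333, -0.6667).
r_{12} = q_1·a_2 = -2.6667.
u_2 = a_2 + 2.6667·q_1 = (0.7778, 3.1111, -0.7778).
‖u_2‖ = 3.2998, so q_2 = (0.2357, 0.9428, -0.2357).
Qᵀb = (4.3333, 4.7140).
Back-substitute: x_2 = 4.7140/3.2998 = 1.4286.
x_1 = (4.3333 + 2.6667·1.4286)/3.0000 = 2.7143.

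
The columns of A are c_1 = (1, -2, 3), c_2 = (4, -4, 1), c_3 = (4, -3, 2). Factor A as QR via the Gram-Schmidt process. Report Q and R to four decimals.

c_1 = (1, -2, 3); ‖c_1‖ = 3.7417, so q_1 = (0.2673, -0.5345, 0.8018).
q_1·c_2 = 0.2673·4 + (-0.5345)·(-4) + 0.8018·1 = 4.0089.
u_2 = c_2 − 4.0089·q_1 = (2.9286, -1.8571, -2.2143).
‖u_2‖ = 4.1144, so q_2 = (0.7118, -0.4514, -0.5382).
q_1·c_3 = 0.2673·4 + (-0.5345)·(-3) + 0.8018·2 = 4.2762; q_2·c_3 = 0.7118·4 + (-0.4514)·(-3) + (-0.5382)·2 = 3.1249.
u_3 = c_3 − 4.2762·q_1 − 3.1249·q_2 = (0.6329, 0.6962, 0.2532).
‖u_3‖ = 0.9744, so q_3 = (0.6496, 0.7145, 0.2598).

Q = [[0.2673, 0.7118, 0.6496], [-0.5345, -0.4514, 0.7145], [0.8018, -0.5382, 0.2598]], R = [[3.7417, 4.0089, 4.2762], [0.0000, 4.1144, 3.1249], [0.0000, 0.0000, 0.9744]]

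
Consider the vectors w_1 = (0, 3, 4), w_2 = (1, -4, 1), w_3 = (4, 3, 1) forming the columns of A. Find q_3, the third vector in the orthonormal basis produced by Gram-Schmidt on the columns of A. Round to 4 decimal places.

w_1 = (0, 3, 4); ‖w_1‖ = 5.0000, so q_1 = (0.0000, 0.6000, 0.8000).
q_1·w_2 = 0.0000·1 + 0.6000·(-4) + 0.8000·1 = -1.6000.
u_2 = w_2 + 1.6000·q_1 = (1.0000, -3.0400, 2.2800).
‖u_2‖ = 3.9294, so q_2 = (0.2545, -0.7737, 0.5802).
q_1·w_3 = 0.0000·4 + 0.6000·3 + 0.8000·1 = 2.6000; q_2·w_3 = 0.2545·4 + (-0.7737)·3 + 0.5802·1 = -0.7228.
u_3 = w_3 − 2.6000·q_1 + 0.7228·q_2 = (4.1839, 0.8808, -0.6606).
‖u_3‖ = 4.3264, so q_3 = (0.9671, 0.2036, -0.1527).

q_3 = (0.9671, 0.2036, -0.1527)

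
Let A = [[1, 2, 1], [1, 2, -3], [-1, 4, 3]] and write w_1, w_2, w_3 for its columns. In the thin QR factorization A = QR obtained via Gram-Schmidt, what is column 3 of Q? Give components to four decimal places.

e_3 = (0.7071, -0.7071, 0.0000)

w_1 = (1, 1, -1); ‖w_1‖ = 1.7321, so e_1 = (0.5774, 0.5774, -0.5774).
e_1·w_2 = 0.5774·2 + 0.5774·2 + (-0.5774)·4 = 0.0000.
u_2 = w_2 + 0.0000·e_1 = (2.0000, 2.0000, 4.0000).
‖u_2‖ = 4.8990, so e_2 = (0.4082, 0.4082, 0.8165).
e_1·w_3 = 0.5774·1 + 0.5774·(-3) + (-0.5774)·3 = -2.8868; e_2·w_3 = 0.4082·1 + 0.4082·(-3) + 0.8165·3 = 1.6330.
u_3 = w_3 + 2.8868·e_1 − 1.6330·e_2 = (2.0000, -2.0000, 0.0000).
‖u_3‖ = 2.8284, so e_3 = (0.7071, -0.7071, 0.0000).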